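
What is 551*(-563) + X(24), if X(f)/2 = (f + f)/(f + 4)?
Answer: -2171467/7 ≈ -3.1021e+5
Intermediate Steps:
X(f) = 4*f/(4 + f) (X(f) = 2*((f + f)/(f + 4)) = 2*((2*f)/(4 + f)) = 2*(2*f/(4 + f)) = 4*f/(4 + f))
551*(-563) + X(24) = 551*(-563) + 4*24/(4 + 24) = -310213 + 4*24/28 = -310213 + 4*24*(1/28) = -310213 + 24/7 = -2171467/7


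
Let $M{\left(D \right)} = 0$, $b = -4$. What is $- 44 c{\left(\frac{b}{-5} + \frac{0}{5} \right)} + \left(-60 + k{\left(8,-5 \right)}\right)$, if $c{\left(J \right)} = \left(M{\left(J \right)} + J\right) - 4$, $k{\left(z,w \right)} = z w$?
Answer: $\frac{204}{5} \approx 40.8$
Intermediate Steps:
$k{\left(z,w \right)} = w z$
$c{\left(J \right)} = -4 + J$ ($c{\left(J \right)} = \left(0 + J\right) - 4 = J - 4 = -4 + J$)
$- 44 c{\left(\frac{b}{-5} + \frac{0}{5} \right)} + \left(-60 + k{\left(8,-5 \right)}\right) = - 44 \left(-4 + \left(- \frac{4}{-5} + \frac{0}{5}\right)\right) - 100 = - 44 \left(-4 + \left(\left(-4\right) \left(- \frac{1}{5}\right) + 0 \cdot \frac{1}{5}\right)\right) - 100 = - 44 \left(-4 + \left(\frac{4}{5} + 0\right)\right) - 100 = - 44 \left(-4 + \frac{4}{5}\right) - 100 = \left(-44\right) \left(- \frac{16}{5}\right) - 100 = \frac{704}{5} - 100 = \frac{204}{5}$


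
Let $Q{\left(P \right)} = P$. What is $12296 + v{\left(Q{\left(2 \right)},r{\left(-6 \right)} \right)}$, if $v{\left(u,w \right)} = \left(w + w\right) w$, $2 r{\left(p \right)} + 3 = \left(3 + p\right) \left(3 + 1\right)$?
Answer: $\frac{24817}{2} \approx 12409.0$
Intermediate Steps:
$r{\left(p \right)} = \frac{9}{2} + 2 p$ ($r{\left(p \right)} = - \frac{3}{2} + \frac{\left(3 + p\right) \left(3 + 1\right)}{2} = - \frac{3}{2} + \frac{\left(3 + p\right) 4}{2} = - \frac{3}{2} + \frac{12 + 4 p}{2} = - \frac{3}{2} + \left(6 + 2 p\right) = \frac{9}{2} + 2 p$)
$v{\left(u,w \right)} = 2 w^{2}$ ($v{\left(u,w \right)} = 2 w w = 2 w^{2}$)
$12296 + v{\left(Q{\left(2 \right)},r{\left(-6 \right)} \right)} = 12296 + 2 \left(\frac{9}{2} + 2 \left(-6\right)\right)^{2} = 12296 + 2 \left(\frac{9}{2} - 12\right)^{2} = 12296 + 2 \left(- \frac{15}{2}\right)^{2} = 12296 + 2 \cdot \frac{225}{4} = 12296 + \frac{225}{2} = \frac{24817}{2}$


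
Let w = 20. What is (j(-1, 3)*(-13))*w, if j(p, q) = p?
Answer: 260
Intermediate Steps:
(j(-1, 3)*(-13))*w = -1*(-13)*20 = 13*20 = 260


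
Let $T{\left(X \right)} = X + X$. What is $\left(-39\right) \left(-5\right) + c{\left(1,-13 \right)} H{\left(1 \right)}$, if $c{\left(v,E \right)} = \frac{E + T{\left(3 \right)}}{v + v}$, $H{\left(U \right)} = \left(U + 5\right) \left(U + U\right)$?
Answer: $153$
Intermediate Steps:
$H{\left(U \right)} = 2 U \left(5 + U\right)$ ($H{\left(U \right)} = \left(5 + U\right) 2 U = 2 U \left(5 + U\right)$)
$T{\left(X \right)} = 2 X$
$c{\left(v,E \right)} = \frac{6 + E}{2 v}$ ($c{\left(v,E \right)} = \frac{E + 2 \cdot 3}{v + v} = \frac{E + 6}{2 v} = \left(6 + E\right) \frac{1}{2 v} = \frac{6 + E}{2 v}$)
$\left(-39\right) \left(-5\right) + c{\left(1,-13 \right)} H{\left(1 \right)} = \left(-39\right) \left(-5\right) + \frac{6 - 13}{2 \cdot 1} \cdot 2 \cdot 1 \left(5 + 1\right) = 195 + \frac{1}{2} \cdot 1 \left(-7\right) 2 \cdot 1 \cdot 6 = 195 - 42 = 153$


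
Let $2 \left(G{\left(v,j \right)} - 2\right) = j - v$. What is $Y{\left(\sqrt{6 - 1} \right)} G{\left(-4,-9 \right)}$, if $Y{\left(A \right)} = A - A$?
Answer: $0$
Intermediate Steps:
$G{\left(v,j \right)} = 2 + \frac{j}{2} - \frac{v}{2}$ ($G{\left(v,j \right)} = 2 + \frac{j - v}{2} = 2 + \left(\frac{j}{2} - \frac{v}{2}\right) = 2 + \frac{j}{2} - \frac{v}{2}$)
$Y{\left(A \right)} = 0$
$Y{\left(\sqrt{6 - 1} \right)} G{\left(-4,-9 \right)} = 0 \left(2 + \frac{1}{2} \left(-9\right) - -2\right) = 0 \left(2 - \frac{9}{2} + 2\right) = 0 \left(- \frac{1}{2}\right) = 0$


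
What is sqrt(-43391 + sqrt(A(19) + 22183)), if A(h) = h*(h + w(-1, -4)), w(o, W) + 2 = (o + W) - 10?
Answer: sqrt(-43391 + 3*sqrt(2469)) ≈ 207.95*I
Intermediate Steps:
w(o, W) = -12 + W + o (w(o, W) = -2 + ((o + W) - 10) = -2 + ((W + o) - 10) = -2 + (-10 + W + o) = -12 + W + o)
A(h) = h*(-17 + h) (A(h) = h*(h + (-12 - 4 - 1)) = h*(h - 17) = h*(-17 + h))
sqrt(-43391 + sqrt(A(19) + 22183)) = sqrt(-43391 + sqrt(19*(-17 + 19) + 22183)) = sqrt(-43391 + sqrt(19*2 + 22183)) = sqrt(-43391 + sqrt(38 + 22183)) = sqrt(-43391 + sqrt(22221)) = sqrt(-43391 + 3*sqrt(2469))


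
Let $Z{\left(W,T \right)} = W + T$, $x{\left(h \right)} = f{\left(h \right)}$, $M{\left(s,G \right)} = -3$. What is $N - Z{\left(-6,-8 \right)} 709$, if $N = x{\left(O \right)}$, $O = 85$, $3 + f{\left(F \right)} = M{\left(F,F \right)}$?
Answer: $9920$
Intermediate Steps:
$f{\left(F \right)} = -6$ ($f{\left(F \right)} = -3 - 3 = -6$)
$x{\left(h \right)} = -6$
$Z{\left(W,T \right)} = T + W$
$N = -6$
$N - Z{\left(-6,-8 \right)} 709 = -6 - \left(-8 - 6\right) 709 = -6 - \left(-14\right) 709 = -6 - -9926 = -6 + 9926 = 9920$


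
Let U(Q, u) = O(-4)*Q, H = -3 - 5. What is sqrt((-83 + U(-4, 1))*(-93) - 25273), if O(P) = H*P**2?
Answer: 7*I*sqrt(1330) ≈ 255.28*I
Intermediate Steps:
H = -8
O(P) = -8*P**2
U(Q, u) = -128*Q (U(Q, u) = (-8*(-4)**2)*Q = (-8*16)*Q = -128*Q)
sqrt((-83 + U(-4, 1))*(-93) - 25273) = sqrt((-83 - 128*(-4))*(-93) - 25273) = sqrt((-83 + 512)*(-93) - 25273) = sqrt(429*(-93) - 25273) = sqrt(-39897 - 25273) = sqrt(-65170) = 7*I*sqrt(1330)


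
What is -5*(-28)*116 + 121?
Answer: 16361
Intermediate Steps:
-5*(-28)*116 + 121 = 140*116 + 121 = 16240 + 121 = 16361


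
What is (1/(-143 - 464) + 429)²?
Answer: 67809201604/368449 ≈ 1.8404e+5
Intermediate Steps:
(1/(-143 - 464) + 429)² = (1/(-607) + 429)² = (-1/607 + 429)² = (260402/607)² = 67809201604/368449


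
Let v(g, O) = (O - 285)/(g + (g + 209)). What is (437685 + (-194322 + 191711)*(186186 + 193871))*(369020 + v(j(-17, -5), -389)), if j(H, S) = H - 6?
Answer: -59661841548367212/163 ≈ -3.6602e+14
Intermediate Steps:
j(H, S) = -6 + H
v(g, O) = (-285 + O)/(209 + 2*g) (v(g, O) = (-285 + O)/(g + (209 + g)) = (-285 + O)/(209 + 2*g))
(437685 + (-194322 + 191711)*(186186 + 193871))*(369020 + v(j(-17, -5), -389)) = (437685 + (-194322 + 191711)*(186186 + 193871))*(369020 + (-285 - 389)/(209 + 2*(-6 - 17))) = (437685 - 2611*380057)*(369020 - 674/(209 + 2*(-23))) = (437685 - 992328827)*(369020 - 674/(209 - 46)) = -991891142*(369020 - 674/163) = -991891142*60149586/163 = -59661841548367212/163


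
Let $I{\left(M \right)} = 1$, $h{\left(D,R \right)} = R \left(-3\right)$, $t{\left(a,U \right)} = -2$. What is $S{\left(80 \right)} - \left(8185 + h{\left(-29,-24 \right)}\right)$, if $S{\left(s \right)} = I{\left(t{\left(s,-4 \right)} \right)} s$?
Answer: $-8177$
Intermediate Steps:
$h{\left(D,R \right)} = - 3 R$
$S{\left(s \right)} = s$ ($S{\left(s \right)} = 1 s = s$)
$S{\left(80 \right)} - \left(8185 + h{\left(-29,-24 \right)}\right) = 80 - \left(8185 - -72\right) = 80 - 8257 = -8177$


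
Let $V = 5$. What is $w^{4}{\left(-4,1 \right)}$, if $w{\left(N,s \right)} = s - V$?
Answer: $256$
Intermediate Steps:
$w{\left(N,s \right)} = -5 + s$ ($w{\left(N,s \right)} = s - 5 = -5 + s$)
$w^{4}{\left(-4,1 \right)} = \left(-5 + 1\right)^{4} = \left(-4\right)^{4} = 256$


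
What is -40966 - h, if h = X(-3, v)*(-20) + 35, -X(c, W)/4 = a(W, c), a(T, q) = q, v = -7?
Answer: -40761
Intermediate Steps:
X(c, W) = -4*c
h = -205 (h = -4*(-3)*(-20) + 35 = 12*(-20) + 35 = -240 + 35 = -205)
-40966 - h = -40966 - 1*(-205) = -40966 + 205 = -40761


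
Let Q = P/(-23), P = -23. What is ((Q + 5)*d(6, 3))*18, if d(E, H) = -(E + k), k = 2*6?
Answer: -1944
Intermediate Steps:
k = 12
Q = 1 (Q = -23/(-23) = -23*(-1/23) = 1)
d(E, H) = -12 - E (d(E, H) = -(E + 12) = -(12 + E) = -12 - E)
((Q + 5)*d(6, 3))*18 = ((1 + 5)*(-12 - 1*6))*18 = (6*(-12 - 6))*18 = (6*(-18))*18 = -108*18 = -1944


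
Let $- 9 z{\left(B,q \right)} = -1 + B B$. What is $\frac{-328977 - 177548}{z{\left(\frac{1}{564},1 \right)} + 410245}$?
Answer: $- \frac{58004487504}{46979038391} \approx -1.2347$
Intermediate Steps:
$z{\left(B,q \right)} = \frac{1}{9} - \frac{B^{2}}{9}$ ($z{\left(B,q \right)} = - \frac{-1 + B B}{9} = - \frac{-1 + B^{2}}{9} = \frac{1}{9} - \frac{B^{2}}{9}$)
$\frac{-328977 - 177548}{z{\left(\frac{1}{564},1 \right)} + 410245} = \frac{-328977 - 177548}{\left(\frac{1}{9} - \frac{\left(\frac{1}{564}\right)^{2}}{9}\right) + 410245} = - \frac{506525}{\left(\frac{1}{9} - \frac{1}{9 \cdot 318096}\right) + 410245} = - \frac{506525}{\left(\frac{1}{9} - \frac{1}{2862864}\right) + 410245} = - \frac{506525}{\frac{318095}{2862864} + 410245} = - \frac{506525}{\frac{1174475959775}{2862864}} = \left(-506525\right) \frac{2862864}{1174475959775} = - \frac{58004487504}{46979038391}$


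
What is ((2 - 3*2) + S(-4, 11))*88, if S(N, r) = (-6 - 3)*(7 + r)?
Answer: -14608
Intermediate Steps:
S(N, r) = -63 - 9*r (S(N, r) = -9*(7 + r) = -63 - 9*r)
((2 - 3*2) + S(-4, 11))*88 = ((2 - 3*2) + (-63 - 9*11))*88 = ((2 - 6) + (-63 - 99))*88 = (-4 - 162)*88 = -166*88 = -14608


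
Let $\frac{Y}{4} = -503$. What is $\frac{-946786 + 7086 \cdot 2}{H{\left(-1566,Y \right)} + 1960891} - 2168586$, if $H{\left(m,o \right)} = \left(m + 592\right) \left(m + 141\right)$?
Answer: $- \frac{7262250641440}{3348841} \approx -2.1686 \cdot 10^{6}$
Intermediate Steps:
$Y = -2012$ ($Y = 4 \left(-503\right) = -2012$)
$H{\left(m,o \right)} = \left(141 + m\right) \left(592 + m\right)$ ($H{\left(m,o \right)} = \left(592 + m\right) \left(141 + m\right) = \left(141 + m\right) \left(592 + m\right)$)
$\frac{-946786 + 7086 \cdot 2}{H{\left(-1566,Y \right)} + 1960891} - 2168586 = \frac{-946786 + 7086 \cdot 2}{\left(83472 + \left(-1566\right)^{2} + 733 \left(-1566\right)\right) + 1960891} - 2168586 = \frac{-946786 + 14172}{\left(83472 + 2452356 - 1147878\right) + 1960891} - 2168586 = - \frac{932614}{1387950 + 1960891} - 2168586 = - \frac{932614}{3348841} - 2168586 = - \frac{7262250641440}{3348841}$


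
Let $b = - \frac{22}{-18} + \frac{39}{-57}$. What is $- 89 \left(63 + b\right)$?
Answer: $- \frac{966985}{171} \approx -5654.9$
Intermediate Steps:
$b = \frac{92}{171}$ ($b = \left(-22\right) \left(- \frac{1}{18}\right) + 39 \left(- \frac{1}{57}\right) = \frac{11}{9} - \frac{13}{19} = \frac{92}{171} \approx 0.53801$)
$- 89 \left(63 + b\right) = - 89 \left(63 + \frac{92}{171}\right) = \left(-89\right) \frac{10865}{171} = - \frac{966985}{171}$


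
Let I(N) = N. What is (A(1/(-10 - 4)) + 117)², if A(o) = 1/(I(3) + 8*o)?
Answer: 3984016/289 ≈ 13786.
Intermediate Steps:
A(o) = 1/(3 + 8*o)
(A(1/(-10 - 4)) + 117)² = (1/(3 + 8/(-10 - 4)) + 117)² = (1/(3 + 8/(-14)) + 117)² = (1/(3 + 8*(-1/14)) + 117)² = (1/(3 - 4/7) + 117)² = (1/(17/7) + 117)² = (7/17 + 117)² = (1996/17)² = 3984016/289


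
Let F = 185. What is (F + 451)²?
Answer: 404496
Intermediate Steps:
(F + 451)² = (185 + 451)² = 636² = 404496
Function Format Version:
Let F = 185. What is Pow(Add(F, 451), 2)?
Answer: 404496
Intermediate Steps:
Pow(Add(F, 451), 2) = Pow(Add(185, 451), 2) = Pow(636, 2) = 404496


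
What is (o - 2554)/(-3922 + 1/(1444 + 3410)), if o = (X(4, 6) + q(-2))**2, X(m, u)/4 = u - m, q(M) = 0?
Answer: 12086460/19037387 ≈ 0.63488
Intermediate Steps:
X(m, u) = -4*m + 4*u (X(m, u) = 4*(u - m) = -4*m + 4*u)
o = 64 (o = ((-4*4 + 4*6) + 0)**2 = ((-16 + 24) + 0)**2 = (8 + 0)**2 = 8**2 = 64)
(o - 2554)/(-3922 + 1/(1444 + 3410)) = (64 - 2554)/(-3922 + 1/(1444 + 3410)) = -2490/(-3922 + 1/4854) = -2490/(-19037387/4854) = -2490*(-4854/19037387) = 12086460/19037387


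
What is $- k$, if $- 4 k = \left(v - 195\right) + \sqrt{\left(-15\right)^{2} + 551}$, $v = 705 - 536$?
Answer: $- \frac{13}{2} + \frac{\sqrt{194}}{2} \approx 0.46419$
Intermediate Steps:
$v = 169$ ($v = 705 - 536 = 169$)
$k = \frac{13}{2} - \frac{\sqrt{194}}{2}$ ($k = - \frac{\left(169 - 195\right) + \sqrt{\left(-15\right)^{2} + 551}}{4} = - \frac{-26 + \sqrt{225 + 551}}{4} = - \frac{-26 + \sqrt{776}}{4} = - \frac{-26 + 2 \sqrt{194}}{4} = \frac{13}{2} - \frac{\sqrt{194}}{2} \approx -0.46419$)
$- k = - (\frac{13}{2} - \frac{\sqrt{194}}{2}) = - \frac{13}{2} + \frac{\sqrt{194}}{2}$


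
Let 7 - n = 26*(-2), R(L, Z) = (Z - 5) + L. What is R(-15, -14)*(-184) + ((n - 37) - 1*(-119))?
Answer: 6397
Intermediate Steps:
R(L, Z) = -5 + L + Z (R(L, Z) = (-5 + Z) + L = -5 + L + Z)
n = 59 (n = 7 - 26*(-2) = 7 - 1*(-52) = 7 + 52 = 59)
R(-15, -14)*(-184) + ((n - 37) - 1*(-119)) = (-5 - 15 - 14)*(-184) + ((59 - 37) - 1*(-119)) = -34*(-184) + (22 + 119) = 6256 + 141 = 6397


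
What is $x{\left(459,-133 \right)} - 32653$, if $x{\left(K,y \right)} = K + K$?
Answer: $-31735$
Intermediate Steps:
$x{\left(K,y \right)} = 2 K$
$x{\left(459,-133 \right)} - 32653 = 2 \cdot 459 - 32653 = 918 - 32653 = -31735$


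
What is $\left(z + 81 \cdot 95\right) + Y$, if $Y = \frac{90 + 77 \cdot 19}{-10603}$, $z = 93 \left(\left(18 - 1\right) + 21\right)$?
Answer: $\frac{119059534}{10603} \approx 11229.0$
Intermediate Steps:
$z = 3534$ ($z = 93 \left(17 + 21\right) = 93 \cdot 38 = 3534$)
$Y = - \frac{1553}{10603}$ ($Y = \left(90 + 1463\right) \left(- \frac{1}{10603}\right) = 1553 \left(- \frac{1}{10603}\right) = - \frac{1553}{10603} \approx -0.14647$)
$\left(z + 81 \cdot 95\right) + Y = \left(3534 + 81 \cdot 95\right) - \frac{1553}{10603} = \left(3534 + 7695\right) - \frac{1553}{10603} = 11229 - \frac{1553}{10603} = \frac{119059534}{10603}$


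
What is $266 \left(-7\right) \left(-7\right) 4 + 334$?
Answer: $52470$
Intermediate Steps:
$266 \left(-7\right) \left(-7\right) 4 + 334 = 266 \cdot 49 \cdot 4 + 334 = 266 \cdot 196 + 334 = 52136 + 334 = 52470$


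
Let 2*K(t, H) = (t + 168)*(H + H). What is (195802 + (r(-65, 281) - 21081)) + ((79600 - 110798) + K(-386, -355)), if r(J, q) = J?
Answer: 220848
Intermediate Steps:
K(t, H) = H*(168 + t) (K(t, H) = ((t + 168)*(H + H))/2 = ((168 + t)*(2*H))/2 = (2*H*(168 + t))/2 = H*(168 + t))
(195802 + (r(-65, 281) - 21081)) + ((79600 - 110798) + K(-386, -355)) = (195802 + (-65 - 21081)) + ((79600 - 110798) - 355*(168 - 386)) = (195802 - 21146) + (-31198 - 355*(-218)) = 174656 + (-31198 + 77390) = 174656 + 46192 = 220848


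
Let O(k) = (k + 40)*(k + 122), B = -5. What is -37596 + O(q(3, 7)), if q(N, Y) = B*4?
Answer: -35556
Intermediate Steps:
q(N, Y) = -20 (q(N, Y) = -5*4 = -20)
O(k) = (40 + k)*(122 + k)
-37596 + O(q(3, 7)) = -37596 + (4880 + (-20)² + 162*(-20)) = -37596 + (4880 + 400 - 3240) = -37596 + 2040 = -35556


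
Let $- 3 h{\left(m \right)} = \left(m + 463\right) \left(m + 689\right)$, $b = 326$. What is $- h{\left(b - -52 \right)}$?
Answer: $\frac{897347}{3} \approx 2.9912 \cdot 10^{5}$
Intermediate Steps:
$h{\left(m \right)} = - \frac{\left(463 + m\right) \left(689 + m\right)}{3}$ ($h{\left(m \right)} = - \frac{\left(m + 463\right) \left(m + 689\right)}{3} = - \frac{\left(463 + m\right) \left(689 + m\right)}{3}$)
$- h{\left(b - -52 \right)} = - (- \frac{319007}{3} - 384 \left(326 - -52\right) - \frac{\left(326 - -52\right)^{2}}{3}) = - (- \frac{319007}{3} - 384 \left(326 + 52\right) - \frac{\left(326 + 52\right)^{2}}{3}) = - (- \frac{319007}{3} - 145152 - \frac{378^{2}}{3}) = - (- \frac{319007}{3} - 145152 - 47628) = \left(-1\right) \left(- \frac{897347}{3}\right) = \frac{897347}{3}$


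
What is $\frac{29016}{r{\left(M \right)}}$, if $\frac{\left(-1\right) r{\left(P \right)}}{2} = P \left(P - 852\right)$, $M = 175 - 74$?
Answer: $\frac{14508}{75851} \approx 0.19127$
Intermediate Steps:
$M = 101$ ($M = 175 - 74 = 101$)
$r{\left(P \right)} = - 2 P \left(-852 + P\right)$ ($r{\left(P \right)} = - 2 P \left(P - 852\right) = - 2 P \left(-852 + P\right)$)
$\frac{29016}{r{\left(M \right)}} = \frac{29016}{2 \cdot 101 \left(852 - 101\right)} = \frac{29016}{2 \cdot 101 \cdot 751} = \frac{29016}{151702} = 29016 \cdot \frac{1}{151702} = \frac{14508}{75851}$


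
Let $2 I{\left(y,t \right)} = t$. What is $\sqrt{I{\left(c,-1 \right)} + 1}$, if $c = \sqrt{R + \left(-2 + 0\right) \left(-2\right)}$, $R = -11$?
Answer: $\frac{\sqrt{2}}{2} \approx 0.70711$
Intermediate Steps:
$c = i \sqrt{7}$ ($c = \sqrt{-11 + \left(-2 + 0\right) \left(-2\right)} = \sqrt{-11 - -4} = \sqrt{-11 + 4} = \sqrt{-7} = i \sqrt{7} \approx 2.6458 i$)
$I{\left(y,t \right)} = \frac{t}{2}$
$\sqrt{I{\left(c,-1 \right)} + 1} = \sqrt{\frac{1}{2} \left(-1\right) + 1} = \sqrt{- \frac{1}{2} + 1} = \sqrt{\frac{1}{2}} = \frac{\sqrt{2}}{2}$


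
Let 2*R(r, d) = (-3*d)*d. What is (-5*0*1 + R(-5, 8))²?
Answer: 9216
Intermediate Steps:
R(r, d) = -3*d²/2 (R(r, d) = ((-3*d)*d)/2 = (-3*d²)/2 = -3*d²/2)
(-5*0*1 + R(-5, 8))² = (-5*0*1 - 3/2*8²)² = (0*1 - 3/2*64)² = (0 - 96)² = (-96)² = 9216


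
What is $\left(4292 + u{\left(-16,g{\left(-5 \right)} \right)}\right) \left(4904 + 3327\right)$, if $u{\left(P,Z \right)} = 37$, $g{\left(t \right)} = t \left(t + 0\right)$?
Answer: $35631999$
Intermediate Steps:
$g{\left(t \right)} = t^{2}$ ($g{\left(t \right)} = t t = t^{2}$)
$\left(4292 + u{\left(-16,g{\left(-5 \right)} \right)}\right) \left(4904 + 3327\right) = \left(4292 + 37\right) \left(4904 + 3327\right) = 4329 \cdot 8231 = 35631999$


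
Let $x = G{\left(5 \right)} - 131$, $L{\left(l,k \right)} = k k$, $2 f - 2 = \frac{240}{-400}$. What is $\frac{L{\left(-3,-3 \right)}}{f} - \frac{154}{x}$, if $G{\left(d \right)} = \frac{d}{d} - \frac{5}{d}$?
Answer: $\frac{12868}{917} \approx 14.033$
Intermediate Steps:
$G{\left(d \right)} = 1 - \frac{5}{d}$
$f = \frac{7}{10}$ ($f = 1 + \frac{240 \frac{1}{-400}}{2} = 1 + \frac{240 \left(- \frac{1}{400}\right)}{2} = 1 + \frac{1}{2} \left(- \frac{3}{5}\right) = 1 - \frac{3}{10} = \frac{7}{10} \approx 0.7$)
$L{\left(l,k \right)} = k^{2}$
$x = -131$ ($x = \frac{-5 + 5}{5} - 131 = \frac{1}{5} \cdot 0 - 131 = 0 - 131 = -131$)
$\frac{L{\left(-3,-3 \right)}}{f} - \frac{154}{x} = \frac{\left(-3\right)^{2}}{\frac{7}{10}} - \frac{154}{-131} = 9 \cdot \frac{10}{7} - - \frac{154}{131} = \frac{90}{7} + \frac{154}{131} = \frac{12868}{917}$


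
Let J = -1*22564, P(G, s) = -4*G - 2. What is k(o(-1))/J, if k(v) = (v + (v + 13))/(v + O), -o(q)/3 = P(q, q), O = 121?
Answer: -1/2594860 ≈ -3.8538e-7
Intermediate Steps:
P(G, s) = -2 - 4*G
o(q) = 6 + 12*q (o(q) = -3*(-2 - 4*q) = 6 + 12*q)
k(v) = (13 + 2*v)/(121 + v) (k(v) = (v + (v + 13))/(v + 121) = (v + (13 + v))/(121 + v) = (13 + 2*v)/(121 + v))
J = -22564
k(o(-1))/J = ((13 + 2*(6 + 12*(-1)))/(121 + (6 + 12*(-1))))/(-22564) = ((13 + 2*(6 - 12))/(121 + (6 - 12)))*(-1/22564) = ((13 + 2*(-6))/(121 - 6))*(-1/22564) = ((13 - 12)/115)*(-1/22564) = ((1/115)*1)*(-1/22564) = (1/115)*(-1/22564) = -1/2594860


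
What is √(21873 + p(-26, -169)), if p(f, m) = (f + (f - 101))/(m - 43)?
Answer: √245773137/106 ≈ 147.90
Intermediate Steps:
p(f, m) = (-101 + 2*f)/(-43 + m) (p(f, m) = (f + (-101 + f))/(-43 + m) = (-101 + 2*f)/(-43 + m))
√(21873 + p(-26, -169)) = √(21873 + (-101 + 2*(-26))/(-43 - 169)) = √(21873 + (-101 - 52)/(-212)) = √(21873 - 1/212*(-153)) = √(21873 + 153/212) = √(4637229/212) = √245773137/106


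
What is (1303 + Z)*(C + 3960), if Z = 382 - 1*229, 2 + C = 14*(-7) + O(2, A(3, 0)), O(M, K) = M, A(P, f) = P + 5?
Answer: 5623072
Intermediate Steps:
A(P, f) = 5 + P
C = -98 (C = -2 + (14*(-7) + 2) = -2 + (-98 + 2) = -2 - 96 = -98)
Z = 153 (Z = 382 - 229 = 153)
(1303 + Z)*(C + 3960) = (1303 + 153)*(-98 + 3960) = 1456*3862 = 5623072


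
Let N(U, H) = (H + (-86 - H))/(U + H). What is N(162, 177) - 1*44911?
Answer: -15224915/339 ≈ -44911.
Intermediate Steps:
N(U, H) = -86/(H + U)
N(162, 177) - 1*44911 = -86/(177 + 162) - 1*44911 = -86/339 - 44911 = -15224915/339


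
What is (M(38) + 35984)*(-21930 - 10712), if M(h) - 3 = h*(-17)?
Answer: -1153600922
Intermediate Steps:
M(h) = 3 - 17*h (M(h) = 3 + h*(-17) = 3 - 17*h)
(M(38) + 35984)*(-21930 - 10712) = ((3 - 17*38) + 35984)*(-21930 - 10712) = ((3 - 646) + 35984)*(-32642) = (-643 + 35984)*(-32642) = 35341*(-32642) = -1153600922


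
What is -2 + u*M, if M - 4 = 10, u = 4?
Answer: 54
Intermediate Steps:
M = 14 (M = 4 + 10 = 14)
-2 + u*M = -2 + 4*14 = -2 + 56 = 54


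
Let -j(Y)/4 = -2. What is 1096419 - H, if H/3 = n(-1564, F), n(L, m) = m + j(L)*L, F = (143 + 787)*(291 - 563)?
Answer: 1892835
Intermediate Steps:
F = -252960 (F = 930*(-272) = -252960)
j(Y) = 8 (j(Y) = -4*(-2) = 8)
n(L, m) = m + 8*L
H = -796416 (H = 3*(-252960 + 8*(-1564)) = 3*(-252960 - 12512) = 3*(-265472) = -796416)
1096419 - H = 1096419 - 1*(-796416) = 1096419 + 796416 = 1892835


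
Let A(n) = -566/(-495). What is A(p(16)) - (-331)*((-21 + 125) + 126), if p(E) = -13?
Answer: 37684916/495 ≈ 76131.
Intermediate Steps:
A(n) = 566/495 (A(n) = -566*(-1/495) = 566/495)
A(p(16)) - (-331)*((-21 + 125) + 126) = 566/495 - (-331)*((-21 + 125) + 126) = 566/495 - (-331)*(104 + 126) = 566/495 - (-331)*230 = 566/495 - 1*(-76130) = 566/495 + 76130 = 37684916/495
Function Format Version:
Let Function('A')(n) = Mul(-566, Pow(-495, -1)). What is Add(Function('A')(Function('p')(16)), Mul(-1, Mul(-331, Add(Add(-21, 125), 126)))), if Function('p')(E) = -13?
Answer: Rational(37684916, 495) ≈ 76131.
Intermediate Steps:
Function('A')(n) = Rational(566, 495) (Function('A')(n) = Mul(-566, Rational(-1, 495)) = Rational(566, 495))
Add(Function('A')(Function('p')(16)), Mul(-1, Mul(-331, Add(Add(-21, 125), 126)))) = Add(Rational(566, 495), Mul(-1, Mul(-331, Add(Add(-21, 125), 126)))) = Add(Rational(566, 495), Mul(-1, Mul(-331, Add(104, 126)))) = Add(Rational(566, 495), Mul(-1, Mul(-331, 230))) = Add(Rational(566, 495), Mul(-1, -76130)) = Add(Rational(566, 495), 76130) = Rational(37684916, 495)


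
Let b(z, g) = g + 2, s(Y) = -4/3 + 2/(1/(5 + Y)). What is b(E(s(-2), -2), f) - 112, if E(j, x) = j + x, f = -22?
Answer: -132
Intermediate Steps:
s(Y) = 26/3 + 2*Y (s(Y) = -4*⅓ + 2*(5 + Y) = -4/3 + (10 + 2*Y) = 26/3 + 2*Y)
b(z, g) = 2 + g
b(E(s(-2), -2), f) - 112 = (2 - 22) - 112 = -20 - 112 = -132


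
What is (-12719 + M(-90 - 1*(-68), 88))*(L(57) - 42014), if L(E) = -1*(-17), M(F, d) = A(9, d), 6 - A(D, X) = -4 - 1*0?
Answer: 533739873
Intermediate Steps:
A(D, X) = 10 (A(D, X) = 6 - (-4 - 1*0) = 6 - (-4 + 0) = 6 - 1*(-4) = 6 + 4 = 10)
M(F, d) = 10
L(E) = 17
(-12719 + M(-90 - 1*(-68), 88))*(L(57) - 42014) = (-12719 + 10)*(17 - 42014) = -12709*(-41997) = 533739873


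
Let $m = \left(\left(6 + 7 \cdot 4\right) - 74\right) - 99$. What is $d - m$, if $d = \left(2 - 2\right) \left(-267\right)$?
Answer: $139$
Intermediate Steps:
$m = -139$ ($m = \left(\left(6 + 28\right) - 74\right) - 99 = \left(34 - 74\right) - 99 = -40 - 99 = -139$)
$d = 0$ ($d = 0 \left(-267\right) = 0$)
$d - m = 0 - -139 = 0 + 139 = 139$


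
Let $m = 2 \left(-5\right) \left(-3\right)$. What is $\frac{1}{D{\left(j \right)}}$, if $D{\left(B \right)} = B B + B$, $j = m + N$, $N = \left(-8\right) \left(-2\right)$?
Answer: $\frac{1}{2162} \approx 0.00046253$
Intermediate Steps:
$m = 30$ ($m = \left(-10\right) \left(-3\right) = 30$)
$N = 16$
$j = 46$ ($j = 30 + 16 = 46$)
$D{\left(B \right)} = B + B^{2}$ ($D{\left(B \right)} = B^{2} + B = B + B^{2}$)
$\frac{1}{D{\left(j \right)}} = \frac{1}{46 \left(1 + 46\right)} = \frac{1}{46 \cdot 47} = \frac{1}{2162}$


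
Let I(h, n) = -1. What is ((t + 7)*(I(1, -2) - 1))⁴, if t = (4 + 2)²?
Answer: 54700816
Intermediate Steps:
t = 36 (t = 6² = 36)
((t + 7)*(I(1, -2) - 1))⁴ = ((36 + 7)*(-1 - 1))⁴ = (43*(-2))⁴ = (-86)⁴ = 54700816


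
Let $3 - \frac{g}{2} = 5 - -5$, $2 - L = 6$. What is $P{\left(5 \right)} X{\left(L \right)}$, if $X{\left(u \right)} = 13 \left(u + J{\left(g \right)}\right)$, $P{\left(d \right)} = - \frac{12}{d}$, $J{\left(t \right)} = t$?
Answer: $\frac{2808}{5} \approx 561.6$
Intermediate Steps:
$L = -4$ ($L = 2 - 6 = -4$)
$g = -14$ ($g = 6 - 2 \left(5 - -5\right) = 6 - 2 \left(5 + 5\right) = 6 - 20 = -14$)
$X{\left(u \right)} = -182 + 13 u$ ($X{\left(u \right)} = 13 \left(u - 14\right) = 13 \left(-14 + u\right) = -182 + 13 u$)
$P{\left(5 \right)} X{\left(L \right)} = - \frac{12}{5} \left(-182 + 13 \left(-4\right)\right) = \left(-12\right) \frac{1}{5} \left(-182 - 52\right) = \left(- \frac{12}{5}\right) \left(-234\right) = \frac{2808}{5}$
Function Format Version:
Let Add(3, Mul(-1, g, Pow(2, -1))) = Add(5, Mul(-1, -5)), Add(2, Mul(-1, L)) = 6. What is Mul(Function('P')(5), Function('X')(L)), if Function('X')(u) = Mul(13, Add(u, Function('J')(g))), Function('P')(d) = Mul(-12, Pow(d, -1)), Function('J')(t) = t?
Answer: Rational(2808, 5) ≈ 561.60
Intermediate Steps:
L = -4 (L = Add(2, Mul(-1, 6)) = Add(2, -6) = -4)
g = -14 (g = Add(6, Mul(-2, Add(5, Mul(-1, -5)))) = Add(6, Mul(-2, Add(5, 5))) = Add(6, Mul(-2, 10)) = Add(6, -20) = -14)
Function('X')(u) = Add(-182, Mul(13, u)) (Function('X')(u) = Mul(13, Add(u, -14)) = Mul(13, Add(-14, u)) = Add(-182, Mul(13, u)))
Mul(Function('P')(5), Function('X')(L)) = Mul(Mul(-12, Pow(5, -1)), Add(-182, Mul(13, -4))) = Mul(Mul(-12, Rational(1, 5)), Add(-182, -52)) = Mul(Rational(-12, 5), -234) = Rational(2808, 5)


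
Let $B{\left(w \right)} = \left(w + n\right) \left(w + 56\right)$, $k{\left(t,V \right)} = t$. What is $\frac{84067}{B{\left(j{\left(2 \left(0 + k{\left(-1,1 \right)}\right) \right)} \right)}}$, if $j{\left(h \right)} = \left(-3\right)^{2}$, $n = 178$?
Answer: $\frac{84067}{12155} \approx 6.9162$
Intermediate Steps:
$j{\left(h \right)} = 9$
$B{\left(w \right)} = \left(56 + w\right) \left(178 + w\right)$ ($B{\left(w \right)} = \left(w + 178\right) \left(w + 56\right) = \left(178 + w\right) \left(56 + w\right) = \left(56 + w\right) \left(178 + w\right)$)
$\frac{84067}{B{\left(j{\left(2 \left(0 + k{\left(-1,1 \right)}\right) \right)} \right)}} = \frac{84067}{9968 + 9^{2} + 234 \cdot 9} = \frac{84067}{9968 + 81 + 2106} = \frac{84067}{12155}$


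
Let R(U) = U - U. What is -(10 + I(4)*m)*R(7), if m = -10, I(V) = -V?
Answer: 0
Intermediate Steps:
R(U) = 0
-(10 + I(4)*m)*R(7) = -(10 - 1*4*(-10))*0 = -(10 - 4*(-10))*0 = -(10 + 40)*0 = -50*0 = -1*0 = 0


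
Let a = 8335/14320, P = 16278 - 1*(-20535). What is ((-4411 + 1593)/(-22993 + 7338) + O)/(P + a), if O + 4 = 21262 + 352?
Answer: 968912301952/1650570819845 ≈ 0.58702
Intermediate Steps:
P = 36813 (P = 16278 + 20535 = 36813)
O = 21610 (O = -4 + (21262 + 352) = -4 + 21614 = 21610)
a = 1667/2864 (a = 8335*(1/14320) = 1667/2864 ≈ 0.58205)
((-4411 + 1593)/(-22993 + 7338) + O)/(P + a) = ((-4411 + 1593)/(-22993 + 7338) + 21610)/(36813 + 1667/2864) = (-2818/(-15655) + 21610)/(105434099/2864) = (-2818*(-1/15655) + 21610)*(2864/105434099) = (2818/15655 + 21610)*(2864/105434099) = (338307368/15655)*(2864/105434099) = 968912301952/1650570819845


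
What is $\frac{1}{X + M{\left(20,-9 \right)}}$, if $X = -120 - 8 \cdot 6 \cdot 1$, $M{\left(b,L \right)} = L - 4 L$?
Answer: $- \frac{1}{141} \approx -0.0070922$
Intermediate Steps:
$M{\left(b,L \right)} = - 3 L$
$X = -168$ ($X = -120 - 48 \cdot 1 = -120 - 48 = -168$)
$\frac{1}{X + M{\left(20,-9 \right)}} = \frac{1}{-168 - -27} = \frac{1}{-168 + 27} = \frac{1}{-141} = - \frac{1}{141}$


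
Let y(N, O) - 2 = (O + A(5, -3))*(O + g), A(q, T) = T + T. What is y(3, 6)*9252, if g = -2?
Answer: 18504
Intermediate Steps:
A(q, T) = 2*T
y(N, O) = 2 + (-6 + O)*(-2 + O) (y(N, O) = 2 + (O + 2*(-3))*(O - 2) = 2 + (O - 6)*(-2 + O) = 2 + (-6 + O)*(-2 + O))
y(3, 6)*9252 = (14 + 6**2 - 8*6)*9252 = (14 + 36 - 48)*9252 = 2*9252 = 18504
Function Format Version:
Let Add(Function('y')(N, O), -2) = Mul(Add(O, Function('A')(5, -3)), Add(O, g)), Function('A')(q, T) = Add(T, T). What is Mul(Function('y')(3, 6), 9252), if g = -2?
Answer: 18504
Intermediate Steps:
Function('A')(q, T) = Mul(2, T)
Function('y')(N, O) = Add(2, Mul(Add(-6, O), Add(-2, O))) (Function('y')(N, O) = Add(2, Mul(Add(O, Mul(2, -3)), Add(O, -2))) = Add(2, Mul(Add(O, -6), Add(-2, O))) = Add(2, Mul(Add(-6, O), Add(-2, O))))
Mul(Function('y')(3, 6), 9252) = Mul(Add(14, Pow(6, 2), Mul(-8, 6)), 9252) = Mul(Add(14, 36, -48), 9252) = Mul(2, 9252) = 18504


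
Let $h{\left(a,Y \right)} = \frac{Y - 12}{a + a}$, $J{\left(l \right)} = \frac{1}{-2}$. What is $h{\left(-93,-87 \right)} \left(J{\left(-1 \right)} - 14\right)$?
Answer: $- \frac{957}{124} \approx -7.7177$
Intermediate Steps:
$J{\left(l \right)} = - \frac{1}{2}$
$h{\left(a,Y \right)} = \frac{-12 + Y}{2 a}$
$h{\left(-93,-87 \right)} \left(J{\left(-1 \right)} - 14\right) = \frac{-12 - 87}{2 \left(-93\right)} \left(- \frac{1}{2} - 14\right) = \frac{1}{2} \left(- \frac{1}{93}\right) \left(-99\right) \left(- \frac{1}{2} - 14\right) = \frac{33}{62} \left(- \frac{29}{2}\right) = - \frac{957}{124}$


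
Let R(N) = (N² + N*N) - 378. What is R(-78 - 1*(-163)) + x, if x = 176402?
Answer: 190474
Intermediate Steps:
R(N) = -378 + 2*N² (R(N) = (N² + N²) - 378 = 2*N² - 378 = -378 + 2*N²)
R(-78 - 1*(-163)) + x = (-378 + 2*(-78 - 1*(-163))²) + 176402 = (-378 + 2*(-78 + 163)²) + 176402 = (-378 + 2*85²) + 176402 = (-378 + 2*7225) + 176402 = (-378 + 14450) + 176402 = 14072 + 176402 = 190474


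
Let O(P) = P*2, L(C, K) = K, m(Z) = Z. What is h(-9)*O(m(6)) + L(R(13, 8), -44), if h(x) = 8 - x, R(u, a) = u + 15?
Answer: 160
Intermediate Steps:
R(u, a) = 15 + u
O(P) = 2*P
h(-9)*O(m(6)) + L(R(13, 8), -44) = (8 - 1*(-9))*(2*6) - 44 = (8 + 9)*12 - 44 = 17*12 - 44 = 204 - 44 = 160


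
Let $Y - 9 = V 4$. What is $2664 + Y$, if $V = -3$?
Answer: $2661$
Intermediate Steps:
$Y = -3$ ($Y = 9 - 12 = -3$)
$2664 + Y = 2664 - 3 = 2661$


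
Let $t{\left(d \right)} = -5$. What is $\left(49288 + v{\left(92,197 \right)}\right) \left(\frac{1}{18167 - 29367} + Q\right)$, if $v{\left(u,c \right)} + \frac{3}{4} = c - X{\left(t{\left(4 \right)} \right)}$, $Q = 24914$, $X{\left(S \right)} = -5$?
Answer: $\frac{55237287619643}{44800} \approx 1.233 \cdot 10^{9}$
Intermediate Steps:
$v{\left(u,c \right)} = \frac{17}{4} + c$ ($v{\left(u,c \right)} = - \frac{3}{4} + \left(c - -5\right) = - \frac{3}{4} + \left(c + 5\right) = - \frac{3}{4} + \left(5 + c\right) = \frac{17}{4} + c$)
$\left(49288 + v{\left(92,197 \right)}\right) \left(\frac{1}{18167 - 29367} + Q\right) = \left(49288 + \left(\frac{17}{4} + 197\right)\right) \left(\frac{1}{18167 - 29367} + 24914\right) = \left(49288 + \frac{805}{4}\right) \left(\frac{1}{-11200} + 24914\right) = \frac{197957 \left(- \frac{1}{11200} + 24914\right)}{4} = \frac{197957}{4} \cdot \frac{279036799}{11200} = \frac{55237287619643}{44800}$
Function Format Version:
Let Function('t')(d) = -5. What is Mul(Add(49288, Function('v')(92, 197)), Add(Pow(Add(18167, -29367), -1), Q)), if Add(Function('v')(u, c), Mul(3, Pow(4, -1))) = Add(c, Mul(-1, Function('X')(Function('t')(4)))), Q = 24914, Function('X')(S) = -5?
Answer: Rational(55237287619643, 44800) ≈ 1.2330e+9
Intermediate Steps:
Function('v')(u, c) = Add(Rational(17, 4), c) (Function('v')(u, c) = Add(Rational(-3, 4), Add(c, Mul(-1, -5))) = Add(Rational(-3, 4), Add(c, 5)) = Add(Rational(-3, 4), Add(5, c)) = Add(Rational(17, 4), c))
Mul(Add(49288, Function('v')(92, 197)), Add(Pow(Add(18167, -29367), -1), Q)) = Mul(Add(49288, Add(Rational(17, 4), 197)), Add(Pow(Add(18167, -29367), -1), 24914)) = Mul(Add(49288, Rational(805, 4)), Add(Pow(-11200, -1), 24914)) = Mul(Rational(197957, 4), Add(Rational(-1, 11200), 24914)) = Mul(Rational(197957, 4), Rational(279036799, 11200)) = Rational(55237287619643, 44800)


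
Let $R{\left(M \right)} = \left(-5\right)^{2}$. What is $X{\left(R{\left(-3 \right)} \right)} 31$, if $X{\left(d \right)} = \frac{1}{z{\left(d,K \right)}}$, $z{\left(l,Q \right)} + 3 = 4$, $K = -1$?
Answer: $31$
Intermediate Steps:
$z{\left(l,Q \right)} = 1$ ($z{\left(l,Q \right)} = -3 + 4 = 1$)
$R{\left(M \right)} = 25$
$X{\left(d \right)} = 1$ ($X{\left(d \right)} = 1^{-1} = 1$)
$X{\left(R{\left(-3 \right)} \right)} 31 = 1 \cdot 31 = 31$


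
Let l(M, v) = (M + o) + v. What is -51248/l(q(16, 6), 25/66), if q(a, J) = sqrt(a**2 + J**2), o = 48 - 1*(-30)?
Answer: -17496989664/25487977 + 446472576*sqrt(73)/25487977 ≈ -536.81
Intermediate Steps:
o = 78 (o = 48 + 30 = 78)
q(a, J) = sqrt(J**2 + a**2)
l(M, v) = 78 + M + v (l(M, v) = (M + 78) + v = (78 + M) + v = 78 + M + v)
-51248/l(q(16, 6), 25/66) = -51248/(78 + sqrt(6**2 + 16**2) + 25/66) = -51248/(78 + sqrt(36 + 256) + 25*(1/66)) = -51248/(78 + sqrt(292) + 25/66) = -51248/(78 + 2*sqrt(73) + 25/66) = -51248/(5173/66 + 2*sqrt(73))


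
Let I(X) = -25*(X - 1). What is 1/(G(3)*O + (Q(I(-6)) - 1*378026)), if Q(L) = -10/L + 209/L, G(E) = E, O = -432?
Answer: -175/66381151 ≈ -2.6363e-6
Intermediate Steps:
I(X) = 25 - 25*X (I(X) = -25*(-1 + X) = 25 - 25*X)
Q(L) = 199/L
1/(G(3)*O + (Q(I(-6)) - 1*378026)) = 1/(3*(-432) + (199/(25 - 25*(-6)) - 1*378026)) = 1/(-1296 + (199/(25 + 150) - 378026)) = 1/(-1296 + (199/175 - 378026)) = 1/(-1296 - 66154351/175) = 1/(-66381151/175) = -175/66381151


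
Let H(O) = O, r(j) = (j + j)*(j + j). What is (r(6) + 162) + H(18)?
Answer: 324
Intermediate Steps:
r(j) = 4*j² (r(j) = (2*j)*(2*j) = 4*j²)
(r(6) + 162) + H(18) = (4*6² + 162) + 18 = (4*36 + 162) + 18 = (144 + 162) + 18 = 306 + 18 = 324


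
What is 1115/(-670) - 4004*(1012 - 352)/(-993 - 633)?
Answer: 58958527/36314 ≈ 1623.6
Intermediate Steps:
1115/(-670) - 4004*(1012 - 352)/(-993 - 633) = 1115*(-1/670) - 4004/((-1626/660)) = -223/134 - 4004/((-1626*1/660)) = -223/134 - 4004/(-271/110) = -223/134 - 4004*(-110/271) = -223/134 + 440440/271 = 58958527/36314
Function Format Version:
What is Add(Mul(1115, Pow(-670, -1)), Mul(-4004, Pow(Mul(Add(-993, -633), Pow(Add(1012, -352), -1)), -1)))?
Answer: Rational(58958527, 36314) ≈ 1623.6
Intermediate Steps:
Add(Mul(1115, Pow(-670, -1)), Mul(-4004, Pow(Mul(Add(-993, -633), Pow(Add(1012, -352), -1)), -1))) = Add(Mul(1115, Rational(-1, 670)), Mul(-4004, Pow(Mul(-1626, Pow(660, -1)), -1))) = Add(Rational(-223, 134), Mul(-4004, Pow(Mul(-1626, Rational(1, 660)), -1))) = Add(Rational(-223, 134), Mul(-4004, Pow(Rational(-271, 110), -1))) = Add(Rational(-223, 134), Mul(-4004, Rational(-110, 271))) = Add(Rational(-223, 134), Rational(440440, 271)) = Rational(58958527, 36314)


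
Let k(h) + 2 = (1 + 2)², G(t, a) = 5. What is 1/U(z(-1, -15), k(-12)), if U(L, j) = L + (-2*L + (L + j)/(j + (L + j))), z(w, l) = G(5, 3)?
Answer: -19/83 ≈ -0.22892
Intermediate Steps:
z(w, l) = 5
k(h) = 7 (k(h) = -2 + (1 + 2)² = -2 + 3² = -2 + 9 = 7)
U(L, j) = -L + (L + j)/(L + 2*j) (U(L, j) = L + (-2*L + (L + j)/(L + 2*j)) = -L + (L + j)/(L + 2*j))
1/U(z(-1, -15), k(-12)) = 1/((5 + 7 - 1*5² - 2*5*7)/(5 + 2*7)) = 1/((5 + 7 - 1*25 - 70)/(5 + 14)) = 1/((5 + 7 - 25 - 70)/19) = 1/((1/19)*(-83)) = 1/(-83/19) = -19/83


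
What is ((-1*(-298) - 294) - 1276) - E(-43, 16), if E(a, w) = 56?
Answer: -1328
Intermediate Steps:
((-1*(-298) - 294) - 1276) - E(-43, 16) = ((-1*(-298) - 294) - 1276) - 1*56 = ((298 - 294) - 1276) - 56 = (4 - 1276) - 56 = -1272 - 56 = -1328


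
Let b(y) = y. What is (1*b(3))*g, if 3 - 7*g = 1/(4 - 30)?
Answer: 237/182 ≈ 1.3022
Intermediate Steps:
g = 79/182 (g = 3/7 - 1/(7*(4 - 30)) = 3/7 - ⅐/(-26) = 3/7 - ⅐*(-1/26) = 3/7 + 1/182 = 79/182 ≈ 0.43407)
(1*b(3))*g = (1*3)*(79/182) = 3*(79/182) = 237/182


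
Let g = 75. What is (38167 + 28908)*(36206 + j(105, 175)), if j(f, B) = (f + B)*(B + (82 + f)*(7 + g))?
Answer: 293703046450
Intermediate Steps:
j(f, B) = (B + f)*(6724 + B + 82*f) (j(f, B) = (f + B)*(B + (82 + f)*(7 + 75)) = (B + f)*(B + (82 + f)*82) = (B + f)*(B + (6724 + 82*f)) = (B + f)*(6724 + B + 82*f))
(38167 + 28908)*(36206 + j(105, 175)) = (38167 + 28908)*(36206 + (175² + 82*105² + 6724*175 + 6724*105 + 83*175*105)) = 67075*(36206 + (30625 + 82*11025 + 1176700 + 706020 + 1525125)) = 67075*(36206 + (30625 + 904050 + 1176700 + 706020 + 1525125)) = 67075*(36206 + 4342520) = 67075*4378726 = 293703046450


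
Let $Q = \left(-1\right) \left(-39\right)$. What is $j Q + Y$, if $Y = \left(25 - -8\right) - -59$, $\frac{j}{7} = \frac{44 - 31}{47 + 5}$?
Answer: $\frac{641}{4} \approx 160.25$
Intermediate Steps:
$j = \frac{7}{4}$ ($j = 7 \frac{44 - 31}{47 + 5} = 7 \cdot \frac{13}{52} = 7 \cdot 13 \cdot \frac{1}{52} = 7 \cdot \frac{1}{4} = \frac{7}{4} \approx 1.75$)
$Q = 39$
$Y = 92$ ($Y = \left(25 + 8\right) + 59 = 33 + 59 = 92$)
$j Q + Y = \frac{7}{4} \cdot 39 + 92 = \frac{273}{4} + 92 = \frac{641}{4}$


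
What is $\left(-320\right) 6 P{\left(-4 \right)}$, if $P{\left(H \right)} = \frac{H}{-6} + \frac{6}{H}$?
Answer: $1600$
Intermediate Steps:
$P{\left(H \right)} = \frac{6}{H} - \frac{H}{6}$ ($P{\left(H \right)} = H \left(- \frac{1}{6}\right) + \frac{6}{H} = - \frac{H}{6} + \frac{6}{H} = \frac{6}{H} - \frac{H}{6}$)
$\left(-320\right) 6 P{\left(-4 \right)} = \left(-320\right) 6 \left(\frac{6}{-4} - - \frac{2}{3}\right) = - 1920 \left(6 \left(- \frac{1}{4}\right) + \frac{2}{3}\right) = - 1920 \left(- \frac{3}{2} + \frac{2}{3}\right) = \left(-1920\right) \left(- \frac{5}{6}\right) = 1600$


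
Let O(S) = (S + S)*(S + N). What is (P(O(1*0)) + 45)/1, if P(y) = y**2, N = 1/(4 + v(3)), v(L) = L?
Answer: 45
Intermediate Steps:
N = 1/7 (N = 1/(4 + 3) = 1/7 ≈ 0.14286)
O(S) = 2*S*(1/7 + S) (O(S) = (S + S)*(S + 1/7) = (2*S)*(1/7 + S) = 2*S*(1/7 + S))
(P(O(1*0)) + 45)/1 = ((2*(1*0)*(1 + 7*(1*0))/7)**2 + 45)/1 = (((2/7)*0*(1 + 7*0))**2 + 45)*1 = (((2/7)*0*(1 + 0))**2 + 45)*1 = (((2/7)*0*1)**2 + 45)*1 = (0**2 + 45)*1 = (0 + 45)*1 = 45*1 = 45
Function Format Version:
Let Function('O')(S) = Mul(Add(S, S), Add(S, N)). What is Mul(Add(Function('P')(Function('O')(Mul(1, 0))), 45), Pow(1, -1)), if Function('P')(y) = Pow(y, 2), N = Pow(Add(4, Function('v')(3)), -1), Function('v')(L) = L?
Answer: 45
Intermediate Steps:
N = Rational(1, 7) (N = Pow(Add(4, 3), -1) = Pow(7, -1) = Rational(1, 7) ≈ 0.14286)
Function('O')(S) = Mul(2, S, Add(Rational(1, 7), S)) (Function('O')(S) = Mul(Add(S, S), Add(S, Rational(1, 7))) = Mul(Mul(2, S), Add(Rational(1, 7), S)) = Mul(2, S, Add(Rational(1, 7), S)))
Mul(Add(Function('P')(Function('O')(Mul(1, 0))), 45), Pow(1, -1)) = Mul(Add(Pow(Mul(Rational(2, 7), Mul(1, 0), Add(1, Mul(7, Mul(1, 0)))), 2), 45), Pow(1, -1)) = Mul(Add(Pow(Mul(Rational(2, 7), 0, Add(1, Mul(7, 0))), 2), 45), 1) = Mul(Add(Pow(Mul(Rational(2, 7), 0, Add(1, 0)), 2), 45), 1) = Mul(Add(Pow(Mul(Rational(2, 7), 0, 1), 2), 45), 1) = Mul(Add(Pow(0, 2), 45), 1) = Mul(Add(0, 45), 1) = Mul(45, 1) = 45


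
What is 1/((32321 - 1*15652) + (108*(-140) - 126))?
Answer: 1/1423 ≈ 0.00070274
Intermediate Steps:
1/((32321 - 1*15652) + (108*(-140) - 126)) = 1/((32321 - 15652) + (-15120 - 126)) = 1/(16669 - 15246) = 1/1423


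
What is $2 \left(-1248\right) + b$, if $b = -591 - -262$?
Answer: $-2825$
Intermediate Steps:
$b = -329$ ($b = -591 + 262 = -329$)
$2 \left(-1248\right) + b = 2 \left(-1248\right) - 329 = -2496 - 329 = -2825$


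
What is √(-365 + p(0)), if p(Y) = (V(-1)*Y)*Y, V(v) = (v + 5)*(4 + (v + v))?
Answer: I*√365 ≈ 19.105*I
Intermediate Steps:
V(v) = (4 + 2*v)*(5 + v) (V(v) = (5 + v)*(4 + 2*v) = (4 + 2*v)*(5 + v))
p(Y) = 8*Y² (p(Y) = ((20 + 2*(-1)² + 14*(-1))*Y)*Y = ((20 + 2*1 - 14)*Y)*Y = ((20 + 2 - 14)*Y)*Y = (8*Y)*Y = 8*Y²)
√(-365 + p(0)) = √(-365 + 8*0²) = √(-365 + 8*0) = √(-365 + 0) = √(-365) = I*√365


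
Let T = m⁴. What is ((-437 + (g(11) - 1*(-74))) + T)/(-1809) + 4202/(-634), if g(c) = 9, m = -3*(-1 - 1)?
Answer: -1366441/191151 ≈ -7.1485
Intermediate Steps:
m = 6 (m = -3*(-2) = 6)
T = 1296 (T = 6⁴ = 1296)
((-437 + (g(11) - 1*(-74))) + T)/(-1809) + 4202/(-634) = ((-437 + (9 - 1*(-74))) + 1296)/(-1809) + 4202/(-634) = ((-437 + (9 + 74)) + 1296)*(-1/1809) + 4202*(-1/634) = ((-437 + 83) + 1296)*(-1/1809) - 2101/317 = (-354 + 1296)*(-1/1809) - 2101/317 = 942*(-1/1809) - 2101/317 = -314/603 - 2101/317 = -1366441/191151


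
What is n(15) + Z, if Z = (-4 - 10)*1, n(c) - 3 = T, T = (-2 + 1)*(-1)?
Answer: -10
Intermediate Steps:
T = 1 (T = -1*(-1) = 1)
n(c) = 4 (n(c) = 3 + 1 = 4)
Z = -14 (Z = -14*1 = -14)
n(15) + Z = 4 - 14 = -10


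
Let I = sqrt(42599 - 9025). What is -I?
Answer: -sqrt(33574) ≈ -183.23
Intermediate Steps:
I = sqrt(33574) ≈ 183.23
-I = -sqrt(33574)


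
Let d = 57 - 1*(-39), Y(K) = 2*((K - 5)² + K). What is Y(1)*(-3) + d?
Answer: -6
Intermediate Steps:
Y(K) = 2*K + 2*(-5 + K)² (Y(K) = 2*((-5 + K)² + K) = 2*(K + (-5 + K)²) = 2*K + 2*(-5 + K)²)
d = 96 (d = 57 + 39 = 96)
Y(1)*(-3) + d = (2*1 + 2*(-5 + 1)²)*(-3) + 96 = (2 + 2*(-4)²)*(-3) + 96 = (2 + 2*16)*(-3) + 96 = (2 + 32)*(-3) + 96 = 34*(-3) + 96 = -102 + 96 = -6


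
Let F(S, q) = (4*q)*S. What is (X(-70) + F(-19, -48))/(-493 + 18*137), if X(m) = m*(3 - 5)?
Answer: 3788/1973 ≈ 1.9199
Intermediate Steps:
F(S, q) = 4*S*q
X(m) = -2*m (X(m) = m*(-2) = -2*m)
(X(-70) + F(-19, -48))/(-493 + 18*137) = (-2*(-70) + 4*(-19)*(-48))/(-493 + 18*137) = (140 + 3648)/(-493 + 2466) = 3788/1973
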